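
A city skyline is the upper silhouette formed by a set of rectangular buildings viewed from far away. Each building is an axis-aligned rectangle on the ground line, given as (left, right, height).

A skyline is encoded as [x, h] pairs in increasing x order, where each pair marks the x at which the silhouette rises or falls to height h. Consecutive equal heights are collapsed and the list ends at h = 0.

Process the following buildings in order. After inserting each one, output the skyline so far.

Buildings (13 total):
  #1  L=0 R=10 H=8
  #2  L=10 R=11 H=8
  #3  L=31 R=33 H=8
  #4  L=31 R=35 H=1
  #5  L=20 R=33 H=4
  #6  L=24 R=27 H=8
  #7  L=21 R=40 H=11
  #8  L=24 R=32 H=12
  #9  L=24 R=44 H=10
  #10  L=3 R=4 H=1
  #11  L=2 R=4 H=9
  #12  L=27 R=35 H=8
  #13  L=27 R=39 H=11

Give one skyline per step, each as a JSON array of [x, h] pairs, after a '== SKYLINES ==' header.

== SKYLINES ==
[[0,8],[10,0]]
[[0,8],[11,0]]
[[0,8],[11,0],[31,8],[33,0]]
[[0,8],[11,0],[31,8],[33,1],[35,0]]
[[0,8],[11,0],[20,4],[31,8],[33,1],[35,0]]
[[0,8],[11,0],[20,4],[24,8],[27,4],[31,8],[33,1],[35,0]]
[[0,8],[11,0],[20,4],[21,11],[40,0]]
[[0,8],[11,0],[20,4],[21,11],[24,12],[32,11],[40,0]]
[[0,8],[11,0],[20,4],[21,11],[24,12],[32,11],[40,10],[44,0]]
[[0,8],[11,0],[20,4],[21,11],[24,12],[32,11],[40,10],[44,0]]
[[0,8],[2,9],[4,8],[11,0],[20,4],[21,11],[24,12],[32,11],[40,10],[44,0]]
[[0,8],[2,9],[4,8],[11,0],[20,4],[21,11],[24,12],[32,11],[40,10],[44,0]]
[[0,8],[2,9],[4,8],[11,0],[20,4],[21,11],[24,12],[32,11],[40,10],[44,0]]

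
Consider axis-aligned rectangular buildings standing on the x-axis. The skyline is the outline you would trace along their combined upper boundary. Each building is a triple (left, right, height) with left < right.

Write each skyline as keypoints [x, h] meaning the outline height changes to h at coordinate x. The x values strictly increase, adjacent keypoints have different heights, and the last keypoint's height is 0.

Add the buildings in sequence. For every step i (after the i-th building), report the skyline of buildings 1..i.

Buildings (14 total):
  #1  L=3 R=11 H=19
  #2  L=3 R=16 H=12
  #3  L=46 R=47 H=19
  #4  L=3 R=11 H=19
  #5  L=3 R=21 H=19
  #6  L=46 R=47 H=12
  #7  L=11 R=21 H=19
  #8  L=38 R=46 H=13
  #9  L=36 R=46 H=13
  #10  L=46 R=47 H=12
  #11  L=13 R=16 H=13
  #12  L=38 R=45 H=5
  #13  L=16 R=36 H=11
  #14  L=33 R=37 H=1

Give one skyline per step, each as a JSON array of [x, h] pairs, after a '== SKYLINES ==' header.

== SKYLINES ==
[[3,19],[11,0]]
[[3,19],[11,12],[16,0]]
[[3,19],[11,12],[16,0],[46,19],[47,0]]
[[3,19],[11,12],[16,0],[46,19],[47,0]]
[[3,19],[21,0],[46,19],[47,0]]
[[3,19],[21,0],[46,19],[47,0]]
[[3,19],[21,0],[46,19],[47,0]]
[[3,19],[21,0],[38,13],[46,19],[47,0]]
[[3,19],[21,0],[36,13],[46,19],[47,0]]
[[3,19],[21,0],[36,13],[46,19],[47,0]]
[[3,19],[21,0],[36,13],[46,19],[47,0]]
[[3,19],[21,0],[36,13],[46,19],[47,0]]
[[3,19],[21,11],[36,13],[46,19],[47,0]]
[[3,19],[21,11],[36,13],[46,19],[47,0]]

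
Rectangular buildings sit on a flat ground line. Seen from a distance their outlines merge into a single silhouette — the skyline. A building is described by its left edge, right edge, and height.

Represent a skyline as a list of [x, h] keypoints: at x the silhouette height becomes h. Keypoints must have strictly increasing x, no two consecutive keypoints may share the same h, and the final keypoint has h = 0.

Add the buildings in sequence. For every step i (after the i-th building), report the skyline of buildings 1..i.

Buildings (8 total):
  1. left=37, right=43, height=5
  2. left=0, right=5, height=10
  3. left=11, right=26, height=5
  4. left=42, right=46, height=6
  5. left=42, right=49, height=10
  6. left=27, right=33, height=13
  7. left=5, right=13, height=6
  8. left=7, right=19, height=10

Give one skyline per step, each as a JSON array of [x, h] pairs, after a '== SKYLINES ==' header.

== SKYLINES ==
[[37,5],[43,0]]
[[0,10],[5,0],[37,5],[43,0]]
[[0,10],[5,0],[11,5],[26,0],[37,5],[43,0]]
[[0,10],[5,0],[11,5],[26,0],[37,5],[42,6],[46,0]]
[[0,10],[5,0],[11,5],[26,0],[37,5],[42,10],[49,0]]
[[0,10],[5,0],[11,5],[26,0],[27,13],[33,0],[37,5],[42,10],[49,0]]
[[0,10],[5,6],[13,5],[26,0],[27,13],[33,0],[37,5],[42,10],[49,0]]
[[0,10],[5,6],[7,10],[19,5],[26,0],[27,13],[33,0],[37,5],[42,10],[49,0]]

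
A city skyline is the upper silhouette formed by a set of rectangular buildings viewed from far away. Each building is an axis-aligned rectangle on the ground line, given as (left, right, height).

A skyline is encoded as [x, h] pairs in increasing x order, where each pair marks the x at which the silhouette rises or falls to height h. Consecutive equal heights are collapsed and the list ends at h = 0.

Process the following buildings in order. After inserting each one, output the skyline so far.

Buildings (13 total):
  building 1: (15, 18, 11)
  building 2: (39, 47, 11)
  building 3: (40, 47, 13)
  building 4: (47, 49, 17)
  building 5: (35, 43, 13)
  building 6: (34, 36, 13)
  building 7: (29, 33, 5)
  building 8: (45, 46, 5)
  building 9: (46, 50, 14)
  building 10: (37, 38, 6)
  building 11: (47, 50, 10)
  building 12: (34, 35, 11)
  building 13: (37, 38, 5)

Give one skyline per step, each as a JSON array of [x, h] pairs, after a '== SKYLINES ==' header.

== SKYLINES ==
[[15,11],[18,0]]
[[15,11],[18,0],[39,11],[47,0]]
[[15,11],[18,0],[39,11],[40,13],[47,0]]
[[15,11],[18,0],[39,11],[40,13],[47,17],[49,0]]
[[15,11],[18,0],[35,13],[47,17],[49,0]]
[[15,11],[18,0],[34,13],[47,17],[49,0]]
[[15,11],[18,0],[29,5],[33,0],[34,13],[47,17],[49,0]]
[[15,11],[18,0],[29,5],[33,0],[34,13],[47,17],[49,0]]
[[15,11],[18,0],[29,5],[33,0],[34,13],[46,14],[47,17],[49,14],[50,0]]
[[15,11],[18,0],[29,5],[33,0],[34,13],[46,14],[47,17],[49,14],[50,0]]
[[15,11],[18,0],[29,5],[33,0],[34,13],[46,14],[47,17],[49,14],[50,0]]
[[15,11],[18,0],[29,5],[33,0],[34,13],[46,14],[47,17],[49,14],[50,0]]
[[15,11],[18,0],[29,5],[33,0],[34,13],[46,14],[47,17],[49,14],[50,0]]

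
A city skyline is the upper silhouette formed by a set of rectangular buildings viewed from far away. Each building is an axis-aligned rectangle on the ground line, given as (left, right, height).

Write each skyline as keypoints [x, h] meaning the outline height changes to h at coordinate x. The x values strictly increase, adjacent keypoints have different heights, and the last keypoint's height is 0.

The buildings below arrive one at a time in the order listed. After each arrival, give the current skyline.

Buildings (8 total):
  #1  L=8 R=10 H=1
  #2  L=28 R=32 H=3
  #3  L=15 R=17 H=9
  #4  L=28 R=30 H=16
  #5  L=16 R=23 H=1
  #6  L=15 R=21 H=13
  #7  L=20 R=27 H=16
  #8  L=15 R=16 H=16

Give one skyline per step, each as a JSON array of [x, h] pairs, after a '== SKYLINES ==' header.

== SKYLINES ==
[[8,1],[10,0]]
[[8,1],[10,0],[28,3],[32,0]]
[[8,1],[10,0],[15,9],[17,0],[28,3],[32,0]]
[[8,1],[10,0],[15,9],[17,0],[28,16],[30,3],[32,0]]
[[8,1],[10,0],[15,9],[17,1],[23,0],[28,16],[30,3],[32,0]]
[[8,1],[10,0],[15,13],[21,1],[23,0],[28,16],[30,3],[32,0]]
[[8,1],[10,0],[15,13],[20,16],[27,0],[28,16],[30,3],[32,0]]
[[8,1],[10,0],[15,16],[16,13],[20,16],[27,0],[28,16],[30,3],[32,0]]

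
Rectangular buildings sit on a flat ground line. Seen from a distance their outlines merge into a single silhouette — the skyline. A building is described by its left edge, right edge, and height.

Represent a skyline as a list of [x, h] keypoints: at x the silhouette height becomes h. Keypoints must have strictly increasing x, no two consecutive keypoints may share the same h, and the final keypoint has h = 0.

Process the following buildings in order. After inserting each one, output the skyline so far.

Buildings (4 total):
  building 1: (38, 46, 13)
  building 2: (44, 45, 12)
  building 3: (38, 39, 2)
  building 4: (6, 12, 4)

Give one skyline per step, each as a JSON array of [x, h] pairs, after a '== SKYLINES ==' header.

== SKYLINES ==
[[38,13],[46,0]]
[[38,13],[46,0]]
[[38,13],[46,0]]
[[6,4],[12,0],[38,13],[46,0]]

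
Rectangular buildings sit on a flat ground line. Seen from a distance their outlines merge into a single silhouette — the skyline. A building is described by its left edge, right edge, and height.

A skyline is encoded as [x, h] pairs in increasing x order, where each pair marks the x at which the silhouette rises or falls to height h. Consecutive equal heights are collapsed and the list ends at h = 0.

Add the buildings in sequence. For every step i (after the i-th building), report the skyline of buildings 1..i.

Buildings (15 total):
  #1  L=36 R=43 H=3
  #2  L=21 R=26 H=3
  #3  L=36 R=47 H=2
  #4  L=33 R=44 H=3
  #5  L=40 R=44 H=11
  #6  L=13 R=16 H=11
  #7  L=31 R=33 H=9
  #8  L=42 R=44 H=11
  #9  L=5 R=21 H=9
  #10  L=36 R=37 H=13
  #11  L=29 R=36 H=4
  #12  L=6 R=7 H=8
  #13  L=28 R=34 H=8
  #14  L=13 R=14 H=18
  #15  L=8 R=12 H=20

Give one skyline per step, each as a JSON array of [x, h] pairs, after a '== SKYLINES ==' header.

== SKYLINES ==
[[36,3],[43,0]]
[[21,3],[26,0],[36,3],[43,0]]
[[21,3],[26,0],[36,3],[43,2],[47,0]]
[[21,3],[26,0],[33,3],[44,2],[47,0]]
[[21,3],[26,0],[33,3],[40,11],[44,2],[47,0]]
[[13,11],[16,0],[21,3],[26,0],[33,3],[40,11],[44,2],[47,0]]
[[13,11],[16,0],[21,3],[26,0],[31,9],[33,3],[40,11],[44,2],[47,0]]
[[13,11],[16,0],[21,3],[26,0],[31,9],[33,3],[40,11],[44,2],[47,0]]
[[5,9],[13,11],[16,9],[21,3],[26,0],[31,9],[33,3],[40,11],[44,2],[47,0]]
[[5,9],[13,11],[16,9],[21,3],[26,0],[31,9],[33,3],[36,13],[37,3],[40,11],[44,2],[47,0]]
[[5,9],[13,11],[16,9],[21,3],[26,0],[29,4],[31,9],[33,4],[36,13],[37,3],[40,11],[44,2],[47,0]]
[[5,9],[13,11],[16,9],[21,3],[26,0],[29,4],[31,9],[33,4],[36,13],[37,3],[40,11],[44,2],[47,0]]
[[5,9],[13,11],[16,9],[21,3],[26,0],[28,8],[31,9],[33,8],[34,4],[36,13],[37,3],[40,11],[44,2],[47,0]]
[[5,9],[13,18],[14,11],[16,9],[21,3],[26,0],[28,8],[31,9],[33,8],[34,4],[36,13],[37,3],[40,11],[44,2],[47,0]]
[[5,9],[8,20],[12,9],[13,18],[14,11],[16,9],[21,3],[26,0],[28,8],[31,9],[33,8],[34,4],[36,13],[37,3],[40,11],[44,2],[47,0]]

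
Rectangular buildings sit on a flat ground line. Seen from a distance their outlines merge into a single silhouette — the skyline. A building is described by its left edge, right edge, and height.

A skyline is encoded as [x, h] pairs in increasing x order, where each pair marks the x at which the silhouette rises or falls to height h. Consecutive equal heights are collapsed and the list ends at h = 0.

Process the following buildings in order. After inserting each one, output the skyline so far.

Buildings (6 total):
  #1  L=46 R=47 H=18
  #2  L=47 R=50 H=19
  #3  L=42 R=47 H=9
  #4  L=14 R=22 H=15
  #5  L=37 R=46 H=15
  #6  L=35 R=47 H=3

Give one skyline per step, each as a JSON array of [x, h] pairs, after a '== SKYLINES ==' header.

== SKYLINES ==
[[46,18],[47,0]]
[[46,18],[47,19],[50,0]]
[[42,9],[46,18],[47,19],[50,0]]
[[14,15],[22,0],[42,9],[46,18],[47,19],[50,0]]
[[14,15],[22,0],[37,15],[46,18],[47,19],[50,0]]
[[14,15],[22,0],[35,3],[37,15],[46,18],[47,19],[50,0]]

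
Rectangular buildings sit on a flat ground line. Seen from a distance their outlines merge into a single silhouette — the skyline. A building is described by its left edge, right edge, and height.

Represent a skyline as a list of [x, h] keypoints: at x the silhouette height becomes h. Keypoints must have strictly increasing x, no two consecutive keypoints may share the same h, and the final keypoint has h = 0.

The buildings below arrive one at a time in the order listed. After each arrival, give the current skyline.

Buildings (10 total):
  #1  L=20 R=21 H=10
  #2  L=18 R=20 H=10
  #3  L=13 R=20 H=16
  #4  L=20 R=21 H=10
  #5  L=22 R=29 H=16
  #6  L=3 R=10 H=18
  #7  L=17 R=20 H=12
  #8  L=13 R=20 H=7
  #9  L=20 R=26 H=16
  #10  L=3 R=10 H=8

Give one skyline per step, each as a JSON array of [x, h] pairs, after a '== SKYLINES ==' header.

== SKYLINES ==
[[20,10],[21,0]]
[[18,10],[21,0]]
[[13,16],[20,10],[21,0]]
[[13,16],[20,10],[21,0]]
[[13,16],[20,10],[21,0],[22,16],[29,0]]
[[3,18],[10,0],[13,16],[20,10],[21,0],[22,16],[29,0]]
[[3,18],[10,0],[13,16],[20,10],[21,0],[22,16],[29,0]]
[[3,18],[10,0],[13,16],[20,10],[21,0],[22,16],[29,0]]
[[3,18],[10,0],[13,16],[29,0]]
[[3,18],[10,0],[13,16],[29,0]]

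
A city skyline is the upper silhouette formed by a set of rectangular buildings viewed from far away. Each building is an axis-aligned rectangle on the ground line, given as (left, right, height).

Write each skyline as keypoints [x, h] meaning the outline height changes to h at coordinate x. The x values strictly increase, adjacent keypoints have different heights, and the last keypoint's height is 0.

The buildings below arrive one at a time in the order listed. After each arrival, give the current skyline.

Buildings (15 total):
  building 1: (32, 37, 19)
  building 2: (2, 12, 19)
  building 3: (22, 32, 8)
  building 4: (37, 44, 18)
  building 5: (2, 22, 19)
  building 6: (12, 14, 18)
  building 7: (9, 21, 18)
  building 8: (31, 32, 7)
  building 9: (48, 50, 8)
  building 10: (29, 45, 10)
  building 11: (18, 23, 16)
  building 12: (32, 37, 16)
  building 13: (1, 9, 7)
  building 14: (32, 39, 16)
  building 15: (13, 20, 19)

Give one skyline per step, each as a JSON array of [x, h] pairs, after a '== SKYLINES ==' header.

== SKYLINES ==
[[32,19],[37,0]]
[[2,19],[12,0],[32,19],[37,0]]
[[2,19],[12,0],[22,8],[32,19],[37,0]]
[[2,19],[12,0],[22,8],[32,19],[37,18],[44,0]]
[[2,19],[22,8],[32,19],[37,18],[44,0]]
[[2,19],[22,8],[32,19],[37,18],[44,0]]
[[2,19],[22,8],[32,19],[37,18],[44,0]]
[[2,19],[22,8],[32,19],[37,18],[44,0]]
[[2,19],[22,8],[32,19],[37,18],[44,0],[48,8],[50,0]]
[[2,19],[22,8],[29,10],[32,19],[37,18],[44,10],[45,0],[48,8],[50,0]]
[[2,19],[22,16],[23,8],[29,10],[32,19],[37,18],[44,10],[45,0],[48,8],[50,0]]
[[2,19],[22,16],[23,8],[29,10],[32,19],[37,18],[44,10],[45,0],[48,8],[50,0]]
[[1,7],[2,19],[22,16],[23,8],[29,10],[32,19],[37,18],[44,10],[45,0],[48,8],[50,0]]
[[1,7],[2,19],[22,16],[23,8],[29,10],[32,19],[37,18],[44,10],[45,0],[48,8],[50,0]]
[[1,7],[2,19],[22,16],[23,8],[29,10],[32,19],[37,18],[44,10],[45,0],[48,8],[50,0]]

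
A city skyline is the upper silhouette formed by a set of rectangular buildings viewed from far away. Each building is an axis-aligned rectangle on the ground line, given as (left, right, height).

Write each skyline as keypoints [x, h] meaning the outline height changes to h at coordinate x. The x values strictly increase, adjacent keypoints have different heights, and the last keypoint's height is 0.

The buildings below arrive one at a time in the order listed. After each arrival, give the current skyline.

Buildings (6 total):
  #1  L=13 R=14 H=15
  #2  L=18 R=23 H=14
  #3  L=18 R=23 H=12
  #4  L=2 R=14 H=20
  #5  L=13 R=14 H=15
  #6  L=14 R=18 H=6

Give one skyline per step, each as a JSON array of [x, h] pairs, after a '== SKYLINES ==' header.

== SKYLINES ==
[[13,15],[14,0]]
[[13,15],[14,0],[18,14],[23,0]]
[[13,15],[14,0],[18,14],[23,0]]
[[2,20],[14,0],[18,14],[23,0]]
[[2,20],[14,0],[18,14],[23,0]]
[[2,20],[14,6],[18,14],[23,0]]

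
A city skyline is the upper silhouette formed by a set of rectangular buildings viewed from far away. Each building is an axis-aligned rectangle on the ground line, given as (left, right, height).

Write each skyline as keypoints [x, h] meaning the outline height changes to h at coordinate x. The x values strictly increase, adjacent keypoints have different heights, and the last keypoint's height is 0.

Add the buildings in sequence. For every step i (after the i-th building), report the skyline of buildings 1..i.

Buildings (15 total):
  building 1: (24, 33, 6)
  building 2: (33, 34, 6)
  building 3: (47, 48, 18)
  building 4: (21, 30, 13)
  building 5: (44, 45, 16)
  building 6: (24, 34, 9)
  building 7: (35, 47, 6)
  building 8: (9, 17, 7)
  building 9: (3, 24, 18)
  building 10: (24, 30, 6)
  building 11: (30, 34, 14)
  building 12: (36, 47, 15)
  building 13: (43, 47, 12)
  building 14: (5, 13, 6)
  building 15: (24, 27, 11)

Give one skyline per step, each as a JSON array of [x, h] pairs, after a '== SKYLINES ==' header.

== SKYLINES ==
[[24,6],[33,0]]
[[24,6],[34,0]]
[[24,6],[34,0],[47,18],[48,0]]
[[21,13],[30,6],[34,0],[47,18],[48,0]]
[[21,13],[30,6],[34,0],[44,16],[45,0],[47,18],[48,0]]
[[21,13],[30,9],[34,0],[44,16],[45,0],[47,18],[48,0]]
[[21,13],[30,9],[34,0],[35,6],[44,16],[45,6],[47,18],[48,0]]
[[9,7],[17,0],[21,13],[30,9],[34,0],[35,6],[44,16],[45,6],[47,18],[48,0]]
[[3,18],[24,13],[30,9],[34,0],[35,6],[44,16],[45,6],[47,18],[48,0]]
[[3,18],[24,13],[30,9],[34,0],[35,6],[44,16],[45,6],[47,18],[48,0]]
[[3,18],[24,13],[30,14],[34,0],[35,6],[44,16],[45,6],[47,18],[48,0]]
[[3,18],[24,13],[30,14],[34,0],[35,6],[36,15],[44,16],[45,15],[47,18],[48,0]]
[[3,18],[24,13],[30,14],[34,0],[35,6],[36,15],[44,16],[45,15],[47,18],[48,0]]
[[3,18],[24,13],[30,14],[34,0],[35,6],[36,15],[44,16],[45,15],[47,18],[48,0]]
[[3,18],[24,13],[30,14],[34,0],[35,6],[36,15],[44,16],[45,15],[47,18],[48,0]]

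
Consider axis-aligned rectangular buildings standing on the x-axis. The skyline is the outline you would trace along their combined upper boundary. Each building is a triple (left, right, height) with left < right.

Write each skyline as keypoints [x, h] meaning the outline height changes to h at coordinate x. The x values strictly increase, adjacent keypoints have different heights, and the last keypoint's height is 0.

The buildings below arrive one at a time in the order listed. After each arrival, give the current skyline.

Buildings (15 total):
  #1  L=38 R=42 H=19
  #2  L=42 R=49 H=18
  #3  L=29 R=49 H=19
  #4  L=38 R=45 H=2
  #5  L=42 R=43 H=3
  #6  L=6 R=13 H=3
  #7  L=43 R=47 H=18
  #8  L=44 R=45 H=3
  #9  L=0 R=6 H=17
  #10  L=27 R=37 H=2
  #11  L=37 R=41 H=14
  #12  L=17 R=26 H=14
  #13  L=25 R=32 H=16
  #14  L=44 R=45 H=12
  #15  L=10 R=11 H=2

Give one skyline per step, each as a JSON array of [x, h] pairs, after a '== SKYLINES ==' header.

== SKYLINES ==
[[38,19],[42,0]]
[[38,19],[42,18],[49,0]]
[[29,19],[49,0]]
[[29,19],[49,0]]
[[29,19],[49,0]]
[[6,3],[13,0],[29,19],[49,0]]
[[6,3],[13,0],[29,19],[49,0]]
[[6,3],[13,0],[29,19],[49,0]]
[[0,17],[6,3],[13,0],[29,19],[49,0]]
[[0,17],[6,3],[13,0],[27,2],[29,19],[49,0]]
[[0,17],[6,3],[13,0],[27,2],[29,19],[49,0]]
[[0,17],[6,3],[13,0],[17,14],[26,0],[27,2],[29,19],[49,0]]
[[0,17],[6,3],[13,0],[17,14],[25,16],[29,19],[49,0]]
[[0,17],[6,3],[13,0],[17,14],[25,16],[29,19],[49,0]]
[[0,17],[6,3],[13,0],[17,14],[25,16],[29,19],[49,0]]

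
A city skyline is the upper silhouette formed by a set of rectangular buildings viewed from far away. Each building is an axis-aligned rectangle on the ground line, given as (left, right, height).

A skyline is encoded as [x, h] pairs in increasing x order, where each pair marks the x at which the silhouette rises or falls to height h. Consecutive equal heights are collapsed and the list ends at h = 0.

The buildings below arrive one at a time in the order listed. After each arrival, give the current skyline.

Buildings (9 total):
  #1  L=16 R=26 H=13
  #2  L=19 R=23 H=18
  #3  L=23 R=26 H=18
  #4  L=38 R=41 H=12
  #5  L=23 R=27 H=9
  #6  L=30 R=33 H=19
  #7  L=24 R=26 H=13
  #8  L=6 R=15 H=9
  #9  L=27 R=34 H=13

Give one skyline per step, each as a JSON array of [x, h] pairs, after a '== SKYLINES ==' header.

== SKYLINES ==
[[16,13],[26,0]]
[[16,13],[19,18],[23,13],[26,0]]
[[16,13],[19,18],[26,0]]
[[16,13],[19,18],[26,0],[38,12],[41,0]]
[[16,13],[19,18],[26,9],[27,0],[38,12],[41,0]]
[[16,13],[19,18],[26,9],[27,0],[30,19],[33,0],[38,12],[41,0]]
[[16,13],[19,18],[26,9],[27,0],[30,19],[33,0],[38,12],[41,0]]
[[6,9],[15,0],[16,13],[19,18],[26,9],[27,0],[30,19],[33,0],[38,12],[41,0]]
[[6,9],[15,0],[16,13],[19,18],[26,9],[27,13],[30,19],[33,13],[34,0],[38,12],[41,0]]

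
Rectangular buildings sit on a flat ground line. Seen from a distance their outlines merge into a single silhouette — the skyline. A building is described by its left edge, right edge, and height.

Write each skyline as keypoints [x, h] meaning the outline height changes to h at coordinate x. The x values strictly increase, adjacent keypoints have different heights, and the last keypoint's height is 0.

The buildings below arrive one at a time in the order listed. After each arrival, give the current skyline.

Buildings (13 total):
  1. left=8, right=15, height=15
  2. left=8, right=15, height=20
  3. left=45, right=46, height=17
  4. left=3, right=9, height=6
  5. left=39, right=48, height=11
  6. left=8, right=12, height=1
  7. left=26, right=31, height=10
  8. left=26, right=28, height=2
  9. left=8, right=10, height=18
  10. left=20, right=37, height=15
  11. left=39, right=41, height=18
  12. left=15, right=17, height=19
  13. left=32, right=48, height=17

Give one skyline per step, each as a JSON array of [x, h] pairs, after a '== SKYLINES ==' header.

== SKYLINES ==
[[8,15],[15,0]]
[[8,20],[15,0]]
[[8,20],[15,0],[45,17],[46,0]]
[[3,6],[8,20],[15,0],[45,17],[46,0]]
[[3,6],[8,20],[15,0],[39,11],[45,17],[46,11],[48,0]]
[[3,6],[8,20],[15,0],[39,11],[45,17],[46,11],[48,0]]
[[3,6],[8,20],[15,0],[26,10],[31,0],[39,11],[45,17],[46,11],[48,0]]
[[3,6],[8,20],[15,0],[26,10],[31,0],[39,11],[45,17],[46,11],[48,0]]
[[3,6],[8,20],[15,0],[26,10],[31,0],[39,11],[45,17],[46,11],[48,0]]
[[3,6],[8,20],[15,0],[20,15],[37,0],[39,11],[45,17],[46,11],[48,0]]
[[3,6],[8,20],[15,0],[20,15],[37,0],[39,18],[41,11],[45,17],[46,11],[48,0]]
[[3,6],[8,20],[15,19],[17,0],[20,15],[37,0],[39,18],[41,11],[45,17],[46,11],[48,0]]
[[3,6],[8,20],[15,19],[17,0],[20,15],[32,17],[39,18],[41,17],[48,0]]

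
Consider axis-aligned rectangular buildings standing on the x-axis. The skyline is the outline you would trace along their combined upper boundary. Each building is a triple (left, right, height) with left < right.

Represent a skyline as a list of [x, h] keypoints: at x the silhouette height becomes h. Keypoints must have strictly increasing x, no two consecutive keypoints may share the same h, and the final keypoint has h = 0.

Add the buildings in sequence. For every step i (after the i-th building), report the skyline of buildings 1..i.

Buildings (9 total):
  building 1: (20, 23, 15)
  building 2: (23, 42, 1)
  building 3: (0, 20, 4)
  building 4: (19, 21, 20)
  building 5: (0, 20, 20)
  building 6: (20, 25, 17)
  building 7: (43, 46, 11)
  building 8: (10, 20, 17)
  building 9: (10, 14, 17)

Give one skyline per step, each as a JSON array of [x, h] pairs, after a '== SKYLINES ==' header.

== SKYLINES ==
[[20,15],[23,0]]
[[20,15],[23,1],[42,0]]
[[0,4],[20,15],[23,1],[42,0]]
[[0,4],[19,20],[21,15],[23,1],[42,0]]
[[0,20],[21,15],[23,1],[42,0]]
[[0,20],[21,17],[25,1],[42,0]]
[[0,20],[21,17],[25,1],[42,0],[43,11],[46,0]]
[[0,20],[21,17],[25,1],[42,0],[43,11],[46,0]]
[[0,20],[21,17],[25,1],[42,0],[43,11],[46,0]]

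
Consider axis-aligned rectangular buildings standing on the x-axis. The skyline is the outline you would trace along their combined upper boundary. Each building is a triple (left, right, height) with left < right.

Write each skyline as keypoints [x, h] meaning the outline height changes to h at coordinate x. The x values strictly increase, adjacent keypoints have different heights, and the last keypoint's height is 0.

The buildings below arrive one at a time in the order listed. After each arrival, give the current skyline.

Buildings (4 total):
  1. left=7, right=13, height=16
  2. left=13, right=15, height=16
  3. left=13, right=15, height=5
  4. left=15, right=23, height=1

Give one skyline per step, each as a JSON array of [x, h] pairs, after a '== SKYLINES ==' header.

== SKYLINES ==
[[7,16],[13,0]]
[[7,16],[15,0]]
[[7,16],[15,0]]
[[7,16],[15,1],[23,0]]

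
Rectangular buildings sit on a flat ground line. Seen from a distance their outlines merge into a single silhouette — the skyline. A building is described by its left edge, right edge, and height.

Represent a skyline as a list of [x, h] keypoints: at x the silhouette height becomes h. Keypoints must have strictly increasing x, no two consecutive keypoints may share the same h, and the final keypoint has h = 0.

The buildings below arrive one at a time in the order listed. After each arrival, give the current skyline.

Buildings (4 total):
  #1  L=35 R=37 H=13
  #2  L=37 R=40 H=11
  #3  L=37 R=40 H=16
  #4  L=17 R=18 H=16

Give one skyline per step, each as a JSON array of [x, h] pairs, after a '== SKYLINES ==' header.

== SKYLINES ==
[[35,13],[37,0]]
[[35,13],[37,11],[40,0]]
[[35,13],[37,16],[40,0]]
[[17,16],[18,0],[35,13],[37,16],[40,0]]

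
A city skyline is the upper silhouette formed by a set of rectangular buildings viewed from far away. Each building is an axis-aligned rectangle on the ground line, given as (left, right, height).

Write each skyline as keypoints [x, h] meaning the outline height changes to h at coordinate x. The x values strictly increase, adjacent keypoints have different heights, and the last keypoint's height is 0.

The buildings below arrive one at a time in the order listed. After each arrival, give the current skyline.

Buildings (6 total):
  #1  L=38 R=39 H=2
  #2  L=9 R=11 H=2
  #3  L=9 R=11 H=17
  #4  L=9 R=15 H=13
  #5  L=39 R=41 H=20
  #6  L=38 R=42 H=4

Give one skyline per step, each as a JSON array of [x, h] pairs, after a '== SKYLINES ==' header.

== SKYLINES ==
[[38,2],[39,0]]
[[9,2],[11,0],[38,2],[39,0]]
[[9,17],[11,0],[38,2],[39,0]]
[[9,17],[11,13],[15,0],[38,2],[39,0]]
[[9,17],[11,13],[15,0],[38,2],[39,20],[41,0]]
[[9,17],[11,13],[15,0],[38,4],[39,20],[41,4],[42,0]]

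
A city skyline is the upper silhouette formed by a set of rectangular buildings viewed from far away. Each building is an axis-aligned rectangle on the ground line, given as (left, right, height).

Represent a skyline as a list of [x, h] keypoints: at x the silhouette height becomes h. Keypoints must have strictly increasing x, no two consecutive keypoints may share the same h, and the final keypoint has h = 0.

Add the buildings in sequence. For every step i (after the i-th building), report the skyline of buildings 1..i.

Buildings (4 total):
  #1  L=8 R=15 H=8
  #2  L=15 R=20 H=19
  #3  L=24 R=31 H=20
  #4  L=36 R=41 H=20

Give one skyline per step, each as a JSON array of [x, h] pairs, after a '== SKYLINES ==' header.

== SKYLINES ==
[[8,8],[15,0]]
[[8,8],[15,19],[20,0]]
[[8,8],[15,19],[20,0],[24,20],[31,0]]
[[8,8],[15,19],[20,0],[24,20],[31,0],[36,20],[41,0]]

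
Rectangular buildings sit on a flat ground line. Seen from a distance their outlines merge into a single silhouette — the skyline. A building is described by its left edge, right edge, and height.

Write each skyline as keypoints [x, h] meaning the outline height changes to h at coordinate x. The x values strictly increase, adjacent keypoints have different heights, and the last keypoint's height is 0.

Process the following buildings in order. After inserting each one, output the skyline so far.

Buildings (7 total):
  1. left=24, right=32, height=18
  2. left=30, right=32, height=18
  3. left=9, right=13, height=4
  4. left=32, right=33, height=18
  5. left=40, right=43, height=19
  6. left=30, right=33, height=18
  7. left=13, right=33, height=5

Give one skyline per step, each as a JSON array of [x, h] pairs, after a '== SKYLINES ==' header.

== SKYLINES ==
[[24,18],[32,0]]
[[24,18],[32,0]]
[[9,4],[13,0],[24,18],[32,0]]
[[9,4],[13,0],[24,18],[33,0]]
[[9,4],[13,0],[24,18],[33,0],[40,19],[43,0]]
[[9,4],[13,0],[24,18],[33,0],[40,19],[43,0]]
[[9,4],[13,5],[24,18],[33,0],[40,19],[43,0]]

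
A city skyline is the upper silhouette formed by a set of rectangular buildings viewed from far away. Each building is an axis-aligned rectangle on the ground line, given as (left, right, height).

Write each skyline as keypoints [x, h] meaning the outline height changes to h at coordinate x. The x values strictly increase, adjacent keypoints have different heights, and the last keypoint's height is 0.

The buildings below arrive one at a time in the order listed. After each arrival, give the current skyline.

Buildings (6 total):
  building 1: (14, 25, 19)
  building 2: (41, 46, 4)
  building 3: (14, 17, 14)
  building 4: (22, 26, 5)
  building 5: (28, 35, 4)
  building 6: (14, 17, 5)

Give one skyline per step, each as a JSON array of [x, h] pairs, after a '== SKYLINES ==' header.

== SKYLINES ==
[[14,19],[25,0]]
[[14,19],[25,0],[41,4],[46,0]]
[[14,19],[25,0],[41,4],[46,0]]
[[14,19],[25,5],[26,0],[41,4],[46,0]]
[[14,19],[25,5],[26,0],[28,4],[35,0],[41,4],[46,0]]
[[14,19],[25,5],[26,0],[28,4],[35,0],[41,4],[46,0]]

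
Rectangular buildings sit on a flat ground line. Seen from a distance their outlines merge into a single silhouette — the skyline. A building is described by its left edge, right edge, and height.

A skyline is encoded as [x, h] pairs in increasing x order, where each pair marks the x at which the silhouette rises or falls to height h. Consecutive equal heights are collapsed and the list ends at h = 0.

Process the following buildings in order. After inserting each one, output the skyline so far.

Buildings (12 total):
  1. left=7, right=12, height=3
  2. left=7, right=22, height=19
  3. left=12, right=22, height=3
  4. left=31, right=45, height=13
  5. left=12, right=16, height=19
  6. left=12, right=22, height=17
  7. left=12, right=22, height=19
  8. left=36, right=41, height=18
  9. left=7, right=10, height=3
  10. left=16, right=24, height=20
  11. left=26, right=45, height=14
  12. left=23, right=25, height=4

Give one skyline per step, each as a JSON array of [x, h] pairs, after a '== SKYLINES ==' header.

== SKYLINES ==
[[7,3],[12,0]]
[[7,19],[22,0]]
[[7,19],[22,0]]
[[7,19],[22,0],[31,13],[45,0]]
[[7,19],[22,0],[31,13],[45,0]]
[[7,19],[22,0],[31,13],[45,0]]
[[7,19],[22,0],[31,13],[45,0]]
[[7,19],[22,0],[31,13],[36,18],[41,13],[45,0]]
[[7,19],[22,0],[31,13],[36,18],[41,13],[45,0]]
[[7,19],[16,20],[24,0],[31,13],[36,18],[41,13],[45,0]]
[[7,19],[16,20],[24,0],[26,14],[36,18],[41,14],[45,0]]
[[7,19],[16,20],[24,4],[25,0],[26,14],[36,18],[41,14],[45,0]]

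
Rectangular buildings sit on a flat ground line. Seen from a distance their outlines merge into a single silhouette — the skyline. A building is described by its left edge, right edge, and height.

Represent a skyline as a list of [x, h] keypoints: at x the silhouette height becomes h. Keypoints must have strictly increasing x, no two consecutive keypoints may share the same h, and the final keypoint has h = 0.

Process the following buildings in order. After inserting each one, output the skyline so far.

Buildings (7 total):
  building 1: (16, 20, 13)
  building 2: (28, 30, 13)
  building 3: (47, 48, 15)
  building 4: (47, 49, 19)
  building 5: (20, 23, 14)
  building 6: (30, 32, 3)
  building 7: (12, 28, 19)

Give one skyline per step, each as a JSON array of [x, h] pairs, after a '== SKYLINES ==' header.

== SKYLINES ==
[[16,13],[20,0]]
[[16,13],[20,0],[28,13],[30,0]]
[[16,13],[20,0],[28,13],[30,0],[47,15],[48,0]]
[[16,13],[20,0],[28,13],[30,0],[47,19],[49,0]]
[[16,13],[20,14],[23,0],[28,13],[30,0],[47,19],[49,0]]
[[16,13],[20,14],[23,0],[28,13],[30,3],[32,0],[47,19],[49,0]]
[[12,19],[28,13],[30,3],[32,0],[47,19],[49,0]]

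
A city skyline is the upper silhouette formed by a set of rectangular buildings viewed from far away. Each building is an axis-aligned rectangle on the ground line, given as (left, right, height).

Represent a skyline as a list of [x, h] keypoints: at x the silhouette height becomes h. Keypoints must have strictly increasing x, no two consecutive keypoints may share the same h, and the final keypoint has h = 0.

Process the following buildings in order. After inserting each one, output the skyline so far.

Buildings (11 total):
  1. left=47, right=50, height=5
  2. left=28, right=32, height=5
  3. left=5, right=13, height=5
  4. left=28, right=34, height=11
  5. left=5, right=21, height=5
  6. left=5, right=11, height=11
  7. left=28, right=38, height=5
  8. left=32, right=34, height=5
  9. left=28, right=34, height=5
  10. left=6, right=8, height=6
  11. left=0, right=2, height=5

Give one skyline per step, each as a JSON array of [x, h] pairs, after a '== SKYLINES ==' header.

== SKYLINES ==
[[47,5],[50,0]]
[[28,5],[32,0],[47,5],[50,0]]
[[5,5],[13,0],[28,5],[32,0],[47,5],[50,0]]
[[5,5],[13,0],[28,11],[34,0],[47,5],[50,0]]
[[5,5],[21,0],[28,11],[34,0],[47,5],[50,0]]
[[5,11],[11,5],[21,0],[28,11],[34,0],[47,5],[50,0]]
[[5,11],[11,5],[21,0],[28,11],[34,5],[38,0],[47,5],[50,0]]
[[5,11],[11,5],[21,0],[28,11],[34,5],[38,0],[47,5],[50,0]]
[[5,11],[11,5],[21,0],[28,11],[34,5],[38,0],[47,5],[50,0]]
[[5,11],[11,5],[21,0],[28,11],[34,5],[38,0],[47,5],[50,0]]
[[0,5],[2,0],[5,11],[11,5],[21,0],[28,11],[34,5],[38,0],[47,5],[50,0]]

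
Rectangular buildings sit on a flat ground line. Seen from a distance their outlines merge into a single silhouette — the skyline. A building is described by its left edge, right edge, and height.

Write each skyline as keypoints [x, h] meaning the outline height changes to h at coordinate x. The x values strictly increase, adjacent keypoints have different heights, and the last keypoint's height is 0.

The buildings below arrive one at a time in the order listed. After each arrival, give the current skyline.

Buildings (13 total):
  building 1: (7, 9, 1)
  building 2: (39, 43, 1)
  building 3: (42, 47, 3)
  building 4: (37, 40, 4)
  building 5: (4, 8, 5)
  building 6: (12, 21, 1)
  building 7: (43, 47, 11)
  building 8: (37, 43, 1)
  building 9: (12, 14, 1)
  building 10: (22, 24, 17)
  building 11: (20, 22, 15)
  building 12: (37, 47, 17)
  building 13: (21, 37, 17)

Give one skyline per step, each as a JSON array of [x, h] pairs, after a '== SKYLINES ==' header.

== SKYLINES ==
[[7,1],[9,0]]
[[7,1],[9,0],[39,1],[43,0]]
[[7,1],[9,0],[39,1],[42,3],[47,0]]
[[7,1],[9,0],[37,4],[40,1],[42,3],[47,0]]
[[4,5],[8,1],[9,0],[37,4],[40,1],[42,3],[47,0]]
[[4,5],[8,1],[9,0],[12,1],[21,0],[37,4],[40,1],[42,3],[47,0]]
[[4,5],[8,1],[9,0],[12,1],[21,0],[37,4],[40,1],[42,3],[43,11],[47,0]]
[[4,5],[8,1],[9,0],[12,1],[21,0],[37,4],[40,1],[42,3],[43,11],[47,0]]
[[4,5],[8,1],[9,0],[12,1],[21,0],[37,4],[40,1],[42,3],[43,11],[47,0]]
[[4,5],[8,1],[9,0],[12,1],[21,0],[22,17],[24,0],[37,4],[40,1],[42,3],[43,11],[47,0]]
[[4,5],[8,1],[9,0],[12,1],[20,15],[22,17],[24,0],[37,4],[40,1],[42,3],[43,11],[47,0]]
[[4,5],[8,1],[9,0],[12,1],[20,15],[22,17],[24,0],[37,17],[47,0]]
[[4,5],[8,1],[9,0],[12,1],[20,15],[21,17],[47,0]]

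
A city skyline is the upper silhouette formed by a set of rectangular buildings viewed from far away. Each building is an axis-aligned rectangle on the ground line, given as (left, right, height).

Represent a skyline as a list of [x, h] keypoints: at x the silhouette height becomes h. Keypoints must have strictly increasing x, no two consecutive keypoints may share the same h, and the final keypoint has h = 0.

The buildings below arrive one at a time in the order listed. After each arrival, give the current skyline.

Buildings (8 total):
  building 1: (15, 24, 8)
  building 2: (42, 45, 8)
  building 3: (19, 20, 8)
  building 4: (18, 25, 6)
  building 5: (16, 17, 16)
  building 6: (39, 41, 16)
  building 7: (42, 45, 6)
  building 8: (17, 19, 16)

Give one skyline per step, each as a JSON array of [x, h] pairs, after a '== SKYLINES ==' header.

== SKYLINES ==
[[15,8],[24,0]]
[[15,8],[24,0],[42,8],[45,0]]
[[15,8],[24,0],[42,8],[45,0]]
[[15,8],[24,6],[25,0],[42,8],[45,0]]
[[15,8],[16,16],[17,8],[24,6],[25,0],[42,8],[45,0]]
[[15,8],[16,16],[17,8],[24,6],[25,0],[39,16],[41,0],[42,8],[45,0]]
[[15,8],[16,16],[17,8],[24,6],[25,0],[39,16],[41,0],[42,8],[45,0]]
[[15,8],[16,16],[19,8],[24,6],[25,0],[39,16],[41,0],[42,8],[45,0]]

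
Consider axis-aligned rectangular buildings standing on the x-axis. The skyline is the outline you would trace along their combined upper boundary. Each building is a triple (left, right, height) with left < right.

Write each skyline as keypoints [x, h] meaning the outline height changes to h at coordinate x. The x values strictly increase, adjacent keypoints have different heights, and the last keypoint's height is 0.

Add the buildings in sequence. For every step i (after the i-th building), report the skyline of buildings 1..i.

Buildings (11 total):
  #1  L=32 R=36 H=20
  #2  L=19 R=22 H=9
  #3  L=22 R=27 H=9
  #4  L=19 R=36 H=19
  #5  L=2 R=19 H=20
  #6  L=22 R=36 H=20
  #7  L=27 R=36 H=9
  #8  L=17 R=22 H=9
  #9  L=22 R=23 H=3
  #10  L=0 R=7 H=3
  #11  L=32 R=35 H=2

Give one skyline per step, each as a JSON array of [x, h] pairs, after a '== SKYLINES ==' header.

== SKYLINES ==
[[32,20],[36,0]]
[[19,9],[22,0],[32,20],[36,0]]
[[19,9],[27,0],[32,20],[36,0]]
[[19,19],[32,20],[36,0]]
[[2,20],[19,19],[32,20],[36,0]]
[[2,20],[19,19],[22,20],[36,0]]
[[2,20],[19,19],[22,20],[36,0]]
[[2,20],[19,19],[22,20],[36,0]]
[[2,20],[19,19],[22,20],[36,0]]
[[0,3],[2,20],[19,19],[22,20],[36,0]]
[[0,3],[2,20],[19,19],[22,20],[36,0]]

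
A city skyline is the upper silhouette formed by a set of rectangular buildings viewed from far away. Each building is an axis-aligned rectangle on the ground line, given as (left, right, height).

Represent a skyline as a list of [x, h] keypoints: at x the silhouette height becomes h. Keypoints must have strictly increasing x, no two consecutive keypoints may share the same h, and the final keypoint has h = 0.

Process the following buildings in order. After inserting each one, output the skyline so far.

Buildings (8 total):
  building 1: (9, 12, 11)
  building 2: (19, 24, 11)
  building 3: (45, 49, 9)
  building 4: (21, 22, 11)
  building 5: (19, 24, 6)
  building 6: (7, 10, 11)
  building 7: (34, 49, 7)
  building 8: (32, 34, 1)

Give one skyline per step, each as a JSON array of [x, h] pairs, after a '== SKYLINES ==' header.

== SKYLINES ==
[[9,11],[12,0]]
[[9,11],[12,0],[19,11],[24,0]]
[[9,11],[12,0],[19,11],[24,0],[45,9],[49,0]]
[[9,11],[12,0],[19,11],[24,0],[45,9],[49,0]]
[[9,11],[12,0],[19,11],[24,0],[45,9],[49,0]]
[[7,11],[12,0],[19,11],[24,0],[45,9],[49,0]]
[[7,11],[12,0],[19,11],[24,0],[34,7],[45,9],[49,0]]
[[7,11],[12,0],[19,11],[24,0],[32,1],[34,7],[45,9],[49,0]]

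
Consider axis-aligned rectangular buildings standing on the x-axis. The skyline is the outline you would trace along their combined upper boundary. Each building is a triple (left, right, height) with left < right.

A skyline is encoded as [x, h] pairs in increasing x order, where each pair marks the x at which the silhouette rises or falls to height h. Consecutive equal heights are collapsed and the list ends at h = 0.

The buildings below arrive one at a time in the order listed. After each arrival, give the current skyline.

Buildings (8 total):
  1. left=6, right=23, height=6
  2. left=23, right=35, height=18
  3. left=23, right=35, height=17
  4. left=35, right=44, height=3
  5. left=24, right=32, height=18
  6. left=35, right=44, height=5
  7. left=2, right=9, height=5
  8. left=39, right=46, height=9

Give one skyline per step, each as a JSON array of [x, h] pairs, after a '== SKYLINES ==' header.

== SKYLINES ==
[[6,6],[23,0]]
[[6,6],[23,18],[35,0]]
[[6,6],[23,18],[35,0]]
[[6,6],[23,18],[35,3],[44,0]]
[[6,6],[23,18],[35,3],[44,0]]
[[6,6],[23,18],[35,5],[44,0]]
[[2,5],[6,6],[23,18],[35,5],[44,0]]
[[2,5],[6,6],[23,18],[35,5],[39,9],[46,0]]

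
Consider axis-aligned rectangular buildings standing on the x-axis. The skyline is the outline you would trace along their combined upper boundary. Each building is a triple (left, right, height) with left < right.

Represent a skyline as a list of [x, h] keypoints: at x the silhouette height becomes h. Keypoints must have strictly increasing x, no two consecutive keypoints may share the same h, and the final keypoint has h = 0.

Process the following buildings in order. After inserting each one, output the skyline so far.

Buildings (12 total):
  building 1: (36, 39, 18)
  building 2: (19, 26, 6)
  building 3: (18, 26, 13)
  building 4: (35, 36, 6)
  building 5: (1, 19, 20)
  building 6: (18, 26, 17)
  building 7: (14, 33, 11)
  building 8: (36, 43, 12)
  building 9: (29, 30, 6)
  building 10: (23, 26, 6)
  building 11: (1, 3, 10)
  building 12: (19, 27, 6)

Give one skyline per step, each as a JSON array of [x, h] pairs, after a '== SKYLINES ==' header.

== SKYLINES ==
[[36,18],[39,0]]
[[19,6],[26,0],[36,18],[39,0]]
[[18,13],[26,0],[36,18],[39,0]]
[[18,13],[26,0],[35,6],[36,18],[39,0]]
[[1,20],[19,13],[26,0],[35,6],[36,18],[39,0]]
[[1,20],[19,17],[26,0],[35,6],[36,18],[39,0]]
[[1,20],[19,17],[26,11],[33,0],[35,6],[36,18],[39,0]]
[[1,20],[19,17],[26,11],[33,0],[35,6],[36,18],[39,12],[43,0]]
[[1,20],[19,17],[26,11],[33,0],[35,6],[36,18],[39,12],[43,0]]
[[1,20],[19,17],[26,11],[33,0],[35,6],[36,18],[39,12],[43,0]]
[[1,20],[19,17],[26,11],[33,0],[35,6],[36,18],[39,12],[43,0]]
[[1,20],[19,17],[26,11],[33,0],[35,6],[36,18],[39,12],[43,0]]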